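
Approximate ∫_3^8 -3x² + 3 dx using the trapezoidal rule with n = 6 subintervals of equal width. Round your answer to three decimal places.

-471.736

Δx = (8 − 3)/6 = 5/6.
f(3) = -24, f(23/6) = -493/12, f(14/3) = -187/3, f(5.5) = -87.75, f(19/3) = -352/3, f(43/6) = -1813/12, f(8) = -189.
T_6 = (Δx/2)·[f(x_0) + 2f(x_1) + ... + 2f(x_{5}) + f(x_6)].
Sum ≈ -471.736.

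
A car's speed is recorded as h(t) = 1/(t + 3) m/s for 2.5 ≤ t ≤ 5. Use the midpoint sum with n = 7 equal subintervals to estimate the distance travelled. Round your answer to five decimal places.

0.37460

Δt = (5 − 2.5)/7 = 5/14.
Midpoints: 75/28, 85/28, 95/28, 3.75, 115/28, 125/28, 135/28.
h(75/28) = 28/159, h(85/28) = 28/169, h(95/28) = 28/179, h(3.75) = 4/27, h(115/28) = 28/199, h(125/28) = 28/209, h(135/28) = 28/219.
Sum = Δt · [h(75/28) + h(85/28) + h(95/28) + ...].
Sum ≈ 0.37460.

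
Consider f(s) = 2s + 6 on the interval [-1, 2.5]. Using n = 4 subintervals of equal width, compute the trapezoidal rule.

Δs = (2.5 − (-1))/4 = 0.875.
f(-1) = 4, f(-0.125) = 5.75, f(0.75) = 7.5, f(1.625) = 9.25, f(2.5) = 11.
T_4 = (Δs/2)·[f(s_0) + 2f(s_1) + 2f(s_2) + 2f(s_3) + f(s_4)].
Sum = 26.25.

26.25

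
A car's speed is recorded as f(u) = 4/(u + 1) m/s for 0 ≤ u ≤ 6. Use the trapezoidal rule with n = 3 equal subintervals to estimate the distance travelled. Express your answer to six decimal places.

Δu = (6 − 0)/3 = 2.
f(0) = 4, f(2) = 4/3, f(4) = 0.8, f(6) = 4/7.
T_3 = (Δu/2)·[f(u_0) + 2f(u_1) + 2f(u_2) + f(u_3)].
Sum ≈ 8.838095.

8.838095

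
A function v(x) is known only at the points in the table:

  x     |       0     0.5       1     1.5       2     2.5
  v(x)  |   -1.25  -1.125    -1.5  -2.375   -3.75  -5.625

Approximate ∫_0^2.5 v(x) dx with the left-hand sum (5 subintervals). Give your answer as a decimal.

Δx = 0.5.
Sum = 0.5·[(-1.25) + (-1.125) + (-1.5) + (-2.375) + (-3.75)] = -5.

-5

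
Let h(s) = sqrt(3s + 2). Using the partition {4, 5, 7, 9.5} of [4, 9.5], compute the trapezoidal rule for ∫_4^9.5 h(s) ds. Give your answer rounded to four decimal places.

25.7495

Subinterval widths: 1, 2, 2.5.
h(4) ≈ 3.7417, h(5) ≈ 4.1231, h(7) ≈ 4.7958, h(9.5) ≈ 5.5227.
On each subinterval the trapezoid contributes (Δs_i/2)·[h(s_{i-1}) + h(s_i)].
Sum ≈ 25.7495.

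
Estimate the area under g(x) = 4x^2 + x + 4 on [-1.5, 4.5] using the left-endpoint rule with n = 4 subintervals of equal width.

Δx = (4.5 − (-1.5))/4 = 1.5.
Left endpoints: -1.5, 0, 1.5, 3.
g(-1.5) = 11.5, g(0) = 4, g(1.5) = 14.5, g(3) = 43.
Sum = Δx · [g(-1.5) + g(0) + g(1.5) + g(3)].
Sum = 109.5.

109.5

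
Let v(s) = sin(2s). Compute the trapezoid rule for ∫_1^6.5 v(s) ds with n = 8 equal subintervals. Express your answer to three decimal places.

-0.554

Δs = (6.5 − 1)/8 = 0.6875.
v(1) ≈ 0.909, v(1.6875) ≈ -0.231, v(2.375) ≈ -0.999, v(3.0625) ≈ -0.158, v(3.75) ≈ 0.938, v(4.4375) ≈ 0.522, v(5.125) ≈ -0.735, v(5.8125) ≈ -0.808, v(6.5) ≈ 0.420.
T_8 = (Δs/2)·[v(s_0) + 2v(s_1) + ... + 2v(s_{7}) + v(s_8)].
Sum ≈ -0.554.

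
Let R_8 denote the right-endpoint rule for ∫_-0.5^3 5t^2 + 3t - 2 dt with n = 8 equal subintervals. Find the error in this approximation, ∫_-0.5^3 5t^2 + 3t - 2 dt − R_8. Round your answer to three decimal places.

Exact integral: ∫_-0.5^3 f(t) dt ≈ 51.33333.
R_8 ≈ 63.75879.
Error ≈ 51.33333 − 63.75879 ≈ -12.425.

-12.425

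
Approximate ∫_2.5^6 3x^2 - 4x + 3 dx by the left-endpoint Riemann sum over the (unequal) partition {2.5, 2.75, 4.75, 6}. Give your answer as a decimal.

96.921875

Subinterval widths: 0.25, 2, 1.25.
Left endpoints: 2.5, 2.75, 4.75.
f(2.5) = 11.75, f(2.75) = 14.6875, f(4.75) = 51.6875.
Sum = Σ Δx_i · f(x_i).
Sum = 96.921875.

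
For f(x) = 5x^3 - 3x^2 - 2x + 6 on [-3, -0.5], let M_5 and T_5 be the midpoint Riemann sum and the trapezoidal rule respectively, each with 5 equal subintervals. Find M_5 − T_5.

M_5 = -102.7734375.
T_5 = -107.34375.
M_5 − T_5 = 4.5703125.

4.5703125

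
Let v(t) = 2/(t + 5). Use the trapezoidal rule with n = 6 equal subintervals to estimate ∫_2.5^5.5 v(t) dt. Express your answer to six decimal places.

Δt = (5.5 − 2.5)/6 = 0.5.
v(2.5) = 4/15, v(3) = 0.25, v(3.5) = 4/17, v(4) = 2/9, v(4.5) = 4/19, v(5) = 0.2, v(5.5) = 4/21.
T_6 = (Δt/2)·[v(t_0) + 2v(t_1) + ... + 2v(t_{5}) + v(t_6)].
Sum ≈ 0.673307.

0.673307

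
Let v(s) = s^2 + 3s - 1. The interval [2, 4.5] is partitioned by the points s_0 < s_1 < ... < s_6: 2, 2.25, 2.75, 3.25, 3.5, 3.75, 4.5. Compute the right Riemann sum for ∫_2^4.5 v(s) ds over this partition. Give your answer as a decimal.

Subinterval widths: 0.25, 0.5, 0.5, 0.25, 0.25, 0.75.
Right endpoints: 2.25, 2.75, 3.25, 3.5, 3.75, 4.5.
v(2.25) = 10.8125, v(2.75) = 14.8125, v(3.25) = 19.3125, v(3.5) = 21.75, v(3.75) = 24.3125, v(4.5) = 32.75.
Sum = Σ Δs_i · v(s_i).
Sum = 55.84375.

55.84375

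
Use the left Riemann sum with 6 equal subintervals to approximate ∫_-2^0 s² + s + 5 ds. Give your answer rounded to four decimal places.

11.0370

Δs = (0 − (-2))/6 = 1/3.
Left endpoints: -2, -5/3, -4/3, -1, -2/3, -1/3.
f(-2) = 7, f(-5/3) = 55/9, f(-4/3) = 49/9, f(-1) = 5, f(-2/3) = 43/9, f(-1/3) = 43/9.
Sum = Δs · [f(-2) + f(-5/3) + f(-4/3) + ...].
Sum ≈ 11.0370.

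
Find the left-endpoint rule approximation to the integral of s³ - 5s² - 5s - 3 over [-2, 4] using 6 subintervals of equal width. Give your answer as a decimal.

Δs = (4 − (-2))/6 = 1.
Left endpoints: -2, -1, 0, 1, 2, 3.
f(-2) = -21, f(-1) = -4, f(0) = -3, f(1) = -12, f(2) = -25, f(3) = -36.
Sum = Δs · [f(-2) + f(-1) + f(0) + ...].
Sum = -101.

-101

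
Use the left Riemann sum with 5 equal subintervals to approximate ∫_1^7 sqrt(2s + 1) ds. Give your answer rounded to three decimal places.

Δs = (7 − 1)/5 = 1.2.
Left endpoints: 1, 2.2, 3.4, 4.6, 5.8.
f(1) ≈ 1.732, f(2.2) ≈ 2.324, f(3.4) ≈ 2.793, f(4.6) ≈ 3.194, f(5.8) ≈ 3.550.
Sum = Δs · [f(1) + f(2.2) + f(3.4) + f(4.6) + f(5.8)].
Sum ≈ 16.310.

16.310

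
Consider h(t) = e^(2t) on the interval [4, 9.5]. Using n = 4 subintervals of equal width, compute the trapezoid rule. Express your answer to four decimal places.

Δt = (9.5 − 4)/4 = 1.375.
h(4) ≈ 2980.9580, h(5.375) ≈ 46630.0285, h(6.75) ≈ 729416.3698, h(8.125) ≈ 11409991.7638, h(9.5) ≈ 178482300.9632.
T_4 = (Δt/2)·[h(t_0) + 2h(t_1) + 2h(t_2) + 2h(t_3) + h(t_4)].
Sum ≈ 139464433.7937.

139464433.7937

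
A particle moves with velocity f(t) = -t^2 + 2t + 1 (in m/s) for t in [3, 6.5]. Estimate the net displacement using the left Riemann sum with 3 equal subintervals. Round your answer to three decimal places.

Δt = (6.5 − 3)/3 = 7/6.
Left endpoints: 3, 25/6, 16/3.
f(3) = -2, f(25/6) = -289/36, f(16/3) = -151/9.
Sum = Δt · [f(3) + f(25/6) + f(16/3)].
Sum ≈ -31.273.

-31.273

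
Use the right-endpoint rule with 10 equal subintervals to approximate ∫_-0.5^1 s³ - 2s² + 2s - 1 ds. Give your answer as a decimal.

-1.07578125

Δs = (1 − (-0.5))/10 = 0.15.
Right endpoints: -0.35, -0.2, -0.05, 0.1, 0.25, 0.4, 0.55, 0.7, 0.85, 1.
f(-0.35) = -1.987875, f(-0.2) = -1.488, f(-0.05) = -1.105125, f(0.1) = -0.819, f(0.25) = -0.609375, f(0.4) = -0.456, f(0.55) = -0.338625, f(0.7) = -0.237, f(0.85) = -0.130875, f(1) = 0.
Sum = Δs · [f(-0.35) + f(-0.2) + f(-0.05) + ...].
Sum = -1.07578125.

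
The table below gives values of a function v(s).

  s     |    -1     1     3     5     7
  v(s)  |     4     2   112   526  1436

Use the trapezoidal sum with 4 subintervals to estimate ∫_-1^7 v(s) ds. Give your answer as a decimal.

Δs = 2.
T_4 = (2/2)·[4 + 2·2 + 2·112 + 2·526 + 1436] = 2720.

2720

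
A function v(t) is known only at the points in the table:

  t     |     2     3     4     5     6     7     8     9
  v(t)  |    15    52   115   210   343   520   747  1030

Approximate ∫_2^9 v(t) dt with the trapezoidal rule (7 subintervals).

Δt = 1.
T_7 = (1/2)·[15 + 2·52 + 2·115 + 2·210 + 2·343 + 2·520 + 2·747 + 1030] = 2509.5.

2509.5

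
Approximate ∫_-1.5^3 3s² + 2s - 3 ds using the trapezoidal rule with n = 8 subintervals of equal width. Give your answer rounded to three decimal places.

24.337

Δs = (3 − (-1.5))/8 = 0.5625.
f(-1.5) = 0.75, f(-0.9375) = -2.23828125, f(-0.375) = -3.328125, f(0.1875) = -2.51953125, f(0.75) = 0.1875, f(1.3125) = 4.79296875, f(1.875) = 11.296875, f(2.4375) = 19.69921875, f(3) = 30.
T_8 = (Δs/2)·[f(s_0) + 2f(s_1) + ... + 2f(s_{7}) + f(s_8)].
Sum ≈ 24.337.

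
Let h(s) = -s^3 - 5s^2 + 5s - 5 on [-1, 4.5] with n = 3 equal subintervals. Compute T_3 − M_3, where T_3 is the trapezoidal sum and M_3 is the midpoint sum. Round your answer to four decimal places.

-47.3707

T_3 ≈ -266.762731.
M_3 ≈ -219.392072.
T_3 − M_3 ≈ -47.3707.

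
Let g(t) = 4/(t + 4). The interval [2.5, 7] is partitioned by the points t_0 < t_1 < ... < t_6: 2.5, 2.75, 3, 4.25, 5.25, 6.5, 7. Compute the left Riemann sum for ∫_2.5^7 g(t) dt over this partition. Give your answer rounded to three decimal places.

Subinterval widths: 0.25, 0.25, 1.25, 1, 1.25, 0.5.
Left endpoints: 2.5, 2.75, 3, 4.25, 5.25, 6.5.
g(2.5) = 8/13, g(2.75) = 16/27, g(3) = 4/7, g(4.25) = 16/33, g(5.25) = 16/37, g(6.5) = 8/21.
Sum = Σ Δt_i · g(t_i).
Sum ≈ 2.232.

2.232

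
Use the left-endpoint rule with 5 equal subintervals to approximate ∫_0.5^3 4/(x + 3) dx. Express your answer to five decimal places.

2.27951

Δx = (3 − 0.5)/5 = 0.5.
Left endpoints: 0.5, 1, 1.5, 2, 2.5.
f(0.5) = 8/7, f(1) = 1, f(1.5) = 8/9, f(2) = 0.8, f(2.5) = 8/11.
Sum = Δx · [f(0.5) + f(1) + f(1.5) + f(2) + f(2.5)].
Sum ≈ 2.27951.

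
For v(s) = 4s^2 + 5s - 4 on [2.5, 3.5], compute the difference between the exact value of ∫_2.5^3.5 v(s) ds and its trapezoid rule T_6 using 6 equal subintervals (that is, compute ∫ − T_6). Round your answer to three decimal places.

-0.019

Exact integral: ∫_2.5^3.5 v(s) ds ≈ 47.33333.
T_6 ≈ 47.35185.
Error ≈ 47.33333 − 47.35185 ≈ -0.019.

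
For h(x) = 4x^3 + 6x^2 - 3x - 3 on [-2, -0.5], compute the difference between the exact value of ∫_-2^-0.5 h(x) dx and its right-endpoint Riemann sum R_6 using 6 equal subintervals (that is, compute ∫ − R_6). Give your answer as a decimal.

Exact integral: ∫_-2^-0.5 h(x) dx = 0.9375.
R_6 = 1.359375.
Error = 0.9375 − 1.359375 = -0.421875.

-0.421875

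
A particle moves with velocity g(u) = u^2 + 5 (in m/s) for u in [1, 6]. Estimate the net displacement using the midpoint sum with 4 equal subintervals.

Δu = (6 − 1)/4 = 1.25.
Midpoints: 1.625, 2.875, 4.125, 5.375.
g(1.625) = 7.640625, g(2.875) = 13.265625, g(4.125) = 22.015625, g(5.375) = 33.890625.
Sum = Δu · [g(1.625) + g(2.875) + g(4.125) + g(5.375)].
Sum = 96.015625.

96.015625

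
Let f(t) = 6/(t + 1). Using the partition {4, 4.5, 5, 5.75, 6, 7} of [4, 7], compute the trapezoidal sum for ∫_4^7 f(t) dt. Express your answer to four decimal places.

Subinterval widths: 0.5, 0.5, 0.75, 0.25, 1.
f(4) = 1.2, f(4.5) = 12/11, f(5) = 1, f(5.75) = 8/9, f(6) = 6/7, f(7) = 0.75.
On each subinterval the trapezoid contributes (Δt_i/2)·[f(t_{i-1}) + f(t_i)].
Sum ≈ 2.8256.

2.8256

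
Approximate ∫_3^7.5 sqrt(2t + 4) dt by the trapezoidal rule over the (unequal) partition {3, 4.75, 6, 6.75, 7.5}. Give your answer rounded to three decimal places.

Subinterval widths: 1.75, 1.25, 0.75, 0.75.
f(3) ≈ 3.162, f(4.75) ≈ 3.674, f(6) ≈ 4.000, f(6.75) ≈ 4.183, f(7.5) ≈ 4.359.
On each subinterval the trapezoid contributes (Δt_i/2)·[f(t_{i-1}) + f(t_i)].
Sum ≈ 17.050.

17.050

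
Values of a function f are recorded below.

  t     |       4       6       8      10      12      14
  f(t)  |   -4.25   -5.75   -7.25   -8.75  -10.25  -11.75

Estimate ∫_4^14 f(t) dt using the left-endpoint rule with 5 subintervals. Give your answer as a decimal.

-72.5

Δt = 2.
Sum = 2·[(-4.25) + (-5.75) + (-7.25) + (-8.75) + (-10.25)] = -72.5.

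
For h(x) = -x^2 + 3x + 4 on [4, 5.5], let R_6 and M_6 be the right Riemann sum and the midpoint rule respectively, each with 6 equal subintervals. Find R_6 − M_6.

R_6 = -7.984375.
M_6 = -6.7421875.
R_6 − M_6 = -1.2421875.

-1.2421875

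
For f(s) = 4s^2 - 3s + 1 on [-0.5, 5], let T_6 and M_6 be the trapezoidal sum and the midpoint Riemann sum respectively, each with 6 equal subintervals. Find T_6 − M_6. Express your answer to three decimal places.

T_6 ≈ 138.28935.
M_6 ≈ 133.66782.
T_6 − M_6 ≈ 4.622.

4.622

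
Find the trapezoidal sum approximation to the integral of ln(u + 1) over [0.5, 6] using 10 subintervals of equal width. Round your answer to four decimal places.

7.5000

Δu = (6 − 0.5)/10 = 0.55.
f(0.5) ≈ 0.4055, f(1.05) ≈ 0.7178, f(1.6) ≈ 0.9555, f(2.15) ≈ 1.1474, f(2.7) ≈ 1.3083, f(3.25) ≈ 1.4469, f(3.8) ≈ 1.5686, f(4.35) ≈ 1.6771, f(4.9) ≈ 1.7750, f(5.45) ≈ 1.8641, f(6) ≈ 1.9459.
T_10 = (Δu/2)·[f(u_0) + 2f(u_1) + ... + 2f(u_{9}) + f(u_10)].
Sum ≈ 7.5000.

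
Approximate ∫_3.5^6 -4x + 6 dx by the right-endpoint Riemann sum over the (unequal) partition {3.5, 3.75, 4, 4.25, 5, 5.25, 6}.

-35.25

Subinterval widths: 0.25, 0.25, 0.25, 0.75, 0.25, 0.75.
Right endpoints: 3.75, 4, 4.25, 5, 5.25, 6.
f(3.75) = -9, f(4) = -10, f(4.25) = -11, f(5) = -14, f(5.25) = -15, f(6) = -18.
Sum = Σ Δx_i · f(x_i).
Sum = -35.25.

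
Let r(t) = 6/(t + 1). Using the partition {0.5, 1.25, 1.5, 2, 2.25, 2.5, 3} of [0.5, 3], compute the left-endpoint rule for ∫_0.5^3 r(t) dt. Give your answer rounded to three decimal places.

6.685

Subinterval widths: 0.75, 0.25, 0.5, 0.25, 0.25, 0.5.
Left endpoints: 0.5, 1.25, 1.5, 2, 2.25, 2.5.
r(0.5) = 4, r(1.25) = 8/3, r(1.5) = 2.4, r(2) = 2, r(2.25) = 24/13, r(2.5) = 12/7.
Sum = Σ Δt_i · r(t_i).
Sum ≈ 6.685.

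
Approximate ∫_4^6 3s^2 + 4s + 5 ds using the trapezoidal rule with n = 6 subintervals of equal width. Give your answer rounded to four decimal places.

Δs = (6 − 4)/6 = 1/3.
f(4) = 69, f(13/3) = 236/3, f(14/3) = 89, f(5) = 100, f(16/3) = 335/3, f(17/3) = 124, f(6) = 137.
T_6 = (Δs/2)·[f(s_0) + 2f(s_1) + ... + 2f(s_{5}) + f(s_6)].
Sum ≈ 202.1111.

202.1111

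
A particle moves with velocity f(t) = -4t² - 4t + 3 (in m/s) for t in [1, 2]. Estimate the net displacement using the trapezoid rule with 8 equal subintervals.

Δt = (2 − 1)/8 = 0.125.
f(1) = -5, f(1.125) = -6.5625, f(1.25) = -8.25, f(1.375) = -10.0625, f(1.5) = -12, f(1.625) = -14.0625, f(1.75) = -16.25, f(1.875) = -18.5625, f(2) = -21.
T_8 = (Δt/2)·[f(t_0) + 2f(t_1) + ... + 2f(t_{7}) + f(t_8)].
Sum = -12.34375.

-12.34375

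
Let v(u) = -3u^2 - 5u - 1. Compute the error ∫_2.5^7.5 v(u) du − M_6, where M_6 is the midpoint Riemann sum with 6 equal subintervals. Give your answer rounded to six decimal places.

-0.868056

Exact integral: ∫_2.5^7.5 v(u) du = -536.25.
M_6 ≈ -535.38194444.
Error ≈ -536.25 − (-535.38194444) ≈ -0.868056.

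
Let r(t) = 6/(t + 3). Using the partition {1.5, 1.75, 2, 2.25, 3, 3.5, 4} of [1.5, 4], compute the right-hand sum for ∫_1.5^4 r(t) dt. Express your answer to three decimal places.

2.542

Subinterval widths: 0.25, 0.25, 0.25, 0.75, 0.5, 0.5.
Right endpoints: 1.75, 2, 2.25, 3, 3.5, 4.
r(1.75) = 24/19, r(2) = 1.2, r(2.25) = 8/7, r(3) = 1, r(3.5) = 12/13, r(4) = 6/7.
Sum = Σ Δt_i · r(t_i).
Sum ≈ 2.542.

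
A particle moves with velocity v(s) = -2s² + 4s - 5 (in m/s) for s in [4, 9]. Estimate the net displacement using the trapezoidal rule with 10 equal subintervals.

-338.75

Δs = (9 − 4)/10 = 0.5.
v(4) = -21, v(4.5) = -27.5, v(5) = -35, v(5.5) = -43.5, v(6) = -53, v(6.5) = -63.5, v(7) = -75, v(7.5) = -87.5, v(8) = -101, v(8.5) = -115.5, v(9) = -131.
T_10 = (Δs/2)·[v(s_0) + 2v(s_1) + ... + 2v(s_{9}) + v(s_10)].
Sum = -338.75.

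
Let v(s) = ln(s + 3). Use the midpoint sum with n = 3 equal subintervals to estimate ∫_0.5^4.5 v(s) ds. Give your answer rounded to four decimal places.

Δs = (4.5 − 0.5)/3 = 4/3.
Midpoints: 7/6, 2.5, 23/6.
v(7/6) ≈ 1.4271, v(2.5) ≈ 1.7047, v(23/6) ≈ 1.9218.
Sum = Δs · [v(7/6) + v(2.5) + v(23/6)].
Sum ≈ 6.7382.

6.7382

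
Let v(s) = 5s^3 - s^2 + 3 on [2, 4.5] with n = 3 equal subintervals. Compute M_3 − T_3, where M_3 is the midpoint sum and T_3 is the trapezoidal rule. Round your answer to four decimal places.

-20.7248

M_3 ≈ 465.461516.
T_3 ≈ 486.186343.
M_3 − T_3 ≈ -20.7248.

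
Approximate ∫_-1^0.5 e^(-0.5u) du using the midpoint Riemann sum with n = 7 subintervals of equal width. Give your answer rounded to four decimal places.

Δu = (0.5 − (-1))/7 = 3/14.
Midpoints: -25/28, -19/28, -13/28, -0.25, -1/28, 5/28, 11/28.
f(-25/28) ≈ 1.5627, f(-19/28) ≈ 1.4039, f(-13/28) ≈ 1.2613, f(-0.25) ≈ 1.1331, f(-1/28) ≈ 1.0180, f(5/28) ≈ 0.9146, f(11/28) ≈ 0.8217.
Sum = Δu · [f(-25/28) + f(-19/28) + f(-13/28) + ...].
Sum ≈ 1.7390.

1.7390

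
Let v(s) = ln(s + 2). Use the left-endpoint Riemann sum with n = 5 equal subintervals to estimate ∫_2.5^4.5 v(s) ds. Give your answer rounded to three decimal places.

Δs = (4.5 − 2.5)/5 = 0.4.
Left endpoints: 2.5, 2.9, 3.3, 3.7, 4.1.
v(2.5) ≈ 1.504, v(2.9) ≈ 1.589, v(3.3) ≈ 1.668, v(3.7) ≈ 1.740, v(4.1) ≈ 1.808.
Sum = Δs · [v(2.5) + v(2.9) + v(3.3) + v(3.7) + v(4.1)].
Sum ≈ 3.324.

3.324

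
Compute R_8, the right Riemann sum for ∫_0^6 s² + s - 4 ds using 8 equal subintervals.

Δs = (6 − 0)/8 = 0.75.
Right endpoints: 0.75, 1.5, 2.25, 3, 3.75, 4.5, 5.25, 6.
f(0.75) = -2.6875, f(1.5) = -0.25, f(2.25) = 3.3125, f(3) = 8, f(3.75) = 13.8125, f(4.5) = 20.75, f(5.25) = 28.8125, f(6) = 38.
Sum = Δs · [f(0.75) + f(1.5) + f(2.25) + ...].
Sum = 82.3125.

82.3125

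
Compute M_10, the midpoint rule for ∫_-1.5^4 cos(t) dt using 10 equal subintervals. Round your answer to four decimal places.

Δt = (4 − (-1.5))/10 = 0.55.
Midpoints: -1.225, -0.675, -0.125, 0.425, 0.975, 1.525, 2.075, 2.625, 3.175, 3.725.
f(-1.225) ≈ 0.3389, f(-0.675) ≈ 0.7807, f(-0.125) ≈ 0.9922, f(0.425) ≈ 0.9110, f(0.975) ≈ 0.5612, f(1.525) ≈ 0.0458, f(2.075) ≈ -0.4831, f(2.625) ≈ -0.8695, f(3.175) ≈ -0.9994, f(3.725) ≈ -0.8346.
Sum = Δt · [f(-1.225) + f(-0.675) + f(-0.125) + ...].
Sum ≈ 0.2438.

0.2438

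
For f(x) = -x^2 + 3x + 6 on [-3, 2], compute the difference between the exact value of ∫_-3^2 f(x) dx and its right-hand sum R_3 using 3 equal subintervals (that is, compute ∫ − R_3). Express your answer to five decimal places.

-14.35185

Exact integral: ∫_-3^2 f(x) dx ≈ 10.8333333.
R_3 ≈ 25.1851852.
Error ≈ 10.8333333 − 25.1851852 ≈ -14.35185.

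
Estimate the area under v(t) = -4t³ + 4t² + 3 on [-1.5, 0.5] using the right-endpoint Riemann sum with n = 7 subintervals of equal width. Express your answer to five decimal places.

Δt = (0.5 − (-1.5))/7 = 2/7.
Right endpoints: -17/14, -13/14, -9/14, -5/14, -1/14, 3/14, 0.5.
v(-17/14) = 11017/686, v(-13/14) = 6621/686, v(-9/14) = 3921/686, v(-5/14) = 2533/686, v(-1/14) = 2073/686, v(3/14) = 2157/686, v(0.5) = 3.5.
Sum = Δt · [v(-17/14) + v(-13/14) + v(-9/14) + ...].
Sum ≈ 12.79592.

12.79592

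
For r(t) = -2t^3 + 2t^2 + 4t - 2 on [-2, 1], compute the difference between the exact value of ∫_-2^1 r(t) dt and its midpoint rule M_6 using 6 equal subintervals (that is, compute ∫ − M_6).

Exact integral: ∫_-2^1 r(t) dt = 1.5.
M_6 = 1.1875.
Error = 1.5 − 1.1875 = 0.3125.

0.3125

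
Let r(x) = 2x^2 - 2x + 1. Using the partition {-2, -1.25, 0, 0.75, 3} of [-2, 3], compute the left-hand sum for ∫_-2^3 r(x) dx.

Subinterval widths: 0.75, 1.25, 0.75, 2.25.
Left endpoints: -2, -1.25, 0, 0.75.
r(-2) = 13, r(-1.25) = 6.625, r(0) = 1, r(0.75) = 0.625.
Sum = Σ Δx_i · r(x_i).
Sum = 20.1875.

20.1875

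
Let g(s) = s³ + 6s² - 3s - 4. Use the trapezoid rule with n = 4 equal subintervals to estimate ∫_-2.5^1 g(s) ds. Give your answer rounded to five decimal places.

19.28418

Δs = (1 − (-2.5))/4 = 0.875.
g(-2.5) = 25.375, g(-1.625) = 6363/512, g(-0.75) = 1.203125, g(0.125) = -2191/512, g(1) = 0.
T_4 = (Δs/2)·[g(s_0) + 2g(s_1) + 2g(s_2) + 2g(s_3) + g(s_4)].
Sum ≈ 19.28418.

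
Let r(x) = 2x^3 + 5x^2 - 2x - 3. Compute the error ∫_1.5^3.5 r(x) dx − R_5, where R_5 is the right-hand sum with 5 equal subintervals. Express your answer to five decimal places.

Exact integral: ∫_1.5^3.5 r(x) dx ≈ 122.3333333.
R_5 = 148.4.
Error ≈ 122.3333333 − 148.4 ≈ -26.06667.

-26.06667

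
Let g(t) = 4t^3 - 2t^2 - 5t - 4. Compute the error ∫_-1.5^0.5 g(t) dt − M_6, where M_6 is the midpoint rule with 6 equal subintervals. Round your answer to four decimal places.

Exact integral: ∫_-1.5^0.5 g(t) dt ≈ -10.333333.
M_6 ≈ -10.185185.
Error ≈ -10.333333 − (-10.185185) ≈ -0.1481.

-0.1481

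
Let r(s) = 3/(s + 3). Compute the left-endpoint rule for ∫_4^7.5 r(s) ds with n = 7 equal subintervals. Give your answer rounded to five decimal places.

Δs = (7.5 − 4)/7 = 0.5.
Left endpoints: 4, 4.5, 5, 5.5, 6, 6.5, 7.
r(4) = 3/7, r(4.5) = 0.4, r(5) = 0.375, r(5.5) = 6/17, r(6) = 1/3, r(6.5) = 6/19, r(7) = 0.3.
Sum = Δs · [r(4) + r(4.5) + r(5) + ...].
Sum ≈ 1.25282.

1.25282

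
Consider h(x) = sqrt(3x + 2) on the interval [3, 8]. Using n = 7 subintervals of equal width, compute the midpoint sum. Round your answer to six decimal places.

Δx = (8 − 3)/7 = 5/7.
Midpoints: 47/14, 57/14, 67/14, 5.5, 87/14, 97/14, 107/14.
h(47/14) ≈ 3.474396, h(57/14) ≈ 3.770184, h(67/14) ≈ 4.044396, h(5.5) ≈ 4.301163, h(87/14) ≈ 4.543441, h(97/14) ≈ 4.773438, h(107/14) ≈ 4.992852.
Sum = Δx · [h(47/14) + h(57/14) + h(67/14) + ...].
Sum ≈ 21.357050.

21.357050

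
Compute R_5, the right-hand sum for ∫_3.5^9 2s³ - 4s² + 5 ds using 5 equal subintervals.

Δs = (9 − 3.5)/5 = 1.1.
Right endpoints: 4.6, 5.7, 6.8, 7.9, 9.
f(4.6) = 115.032, f(5.7) = 245.426, f(6.8) = 448.904, f(7.9) = 741.438, f(9) = 1139.
Sum = Δs · [f(4.6) + f(5.7) + f(6.8) + f(7.9) + f(9)].
Sum = 2958.78.

2958.78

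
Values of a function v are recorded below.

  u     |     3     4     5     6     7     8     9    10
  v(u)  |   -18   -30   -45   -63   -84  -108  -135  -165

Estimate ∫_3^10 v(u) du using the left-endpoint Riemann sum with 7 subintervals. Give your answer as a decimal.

-483

Δu = 1.
Sum = 1·[(-18) + (-30) + (-45) + (-63) + (-84) + (-108) + (-135)] = -483.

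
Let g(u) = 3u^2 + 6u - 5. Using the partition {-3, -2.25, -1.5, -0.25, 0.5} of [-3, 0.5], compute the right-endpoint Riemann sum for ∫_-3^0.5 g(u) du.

Subinterval widths: 0.75, 0.75, 1.25, 0.75.
Right endpoints: -2.25, -1.5, -0.25, 0.5.
g(-2.25) = -3.3125, g(-1.5) = -7.25, g(-0.25) = -6.3125, g(0.5) = -1.25.
Sum = Σ Δu_i · g(u_i).
Sum = -16.75.

-16.75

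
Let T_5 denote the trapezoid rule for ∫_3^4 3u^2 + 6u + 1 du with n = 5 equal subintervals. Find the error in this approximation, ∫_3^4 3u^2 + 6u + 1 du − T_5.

-0.02

Exact integral: ∫_3^4 f(u) du = 59.
T_5 = 59.02.
Error = 59 − 59.02 = -0.02.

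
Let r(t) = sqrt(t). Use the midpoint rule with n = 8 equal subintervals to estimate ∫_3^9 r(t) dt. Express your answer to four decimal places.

Δt = (9 − 3)/8 = 0.75.
Midpoints: 3.375, 4.125, 4.875, 5.625, 6.375, 7.125, 7.875, 8.625.
r(3.375) ≈ 1.8371, r(4.125) ≈ 2.0310, r(4.875) ≈ 2.2079, r(5.625) ≈ 2.3717, r(6.375) ≈ 2.5249, r(7.125) ≈ 2.6693, r(7.875) ≈ 2.8062, r(8.625) ≈ 2.9368.
Sum = Δt · [r(3.375) + r(4.125) + r(4.875) + ...].
Sum ≈ 14.5387.

14.5387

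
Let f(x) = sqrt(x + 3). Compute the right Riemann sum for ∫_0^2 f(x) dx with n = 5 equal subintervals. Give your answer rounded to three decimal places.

4.089

Δx = (2 − 0)/5 = 0.4.
Right endpoints: 0.4, 0.8, 1.2, 1.6, 2.
f(0.4) ≈ 1.844, f(0.8) ≈ 1.949, f(1.2) ≈ 2.049, f(1.6) ≈ 2.145, f(2) ≈ 2.236.
Sum = Δx · [f(0.4) + f(0.8) + f(1.2) + f(1.6) + f(2)].
Sum ≈ 4.089.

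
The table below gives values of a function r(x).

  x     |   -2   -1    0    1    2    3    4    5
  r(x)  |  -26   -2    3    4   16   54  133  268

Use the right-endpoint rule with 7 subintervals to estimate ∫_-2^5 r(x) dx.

476

Δx = 1.
Sum = 1·[(-2) + 3 + 4 + 16 + 54 + 133 + 268] = 476.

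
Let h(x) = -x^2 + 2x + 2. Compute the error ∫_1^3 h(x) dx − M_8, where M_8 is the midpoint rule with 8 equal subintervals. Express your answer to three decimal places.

-0.010

Exact integral: ∫_1^3 h(x) dx ≈ 3.33333.
M_8 = 3.34375.
Error ≈ 3.33333 − 3.34375 ≈ -0.010.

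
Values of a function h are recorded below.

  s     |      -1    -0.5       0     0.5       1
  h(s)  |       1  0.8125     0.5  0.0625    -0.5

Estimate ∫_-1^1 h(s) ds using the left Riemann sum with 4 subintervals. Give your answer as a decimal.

Δs = 0.5.
Sum = 0.5·[1 + 0.8125 + 0.5 + 0.0625] = 1.1875.

1.1875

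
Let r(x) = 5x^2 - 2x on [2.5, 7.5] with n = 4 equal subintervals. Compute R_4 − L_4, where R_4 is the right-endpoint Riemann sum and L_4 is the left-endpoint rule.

300

R_4 = 783.59375.
L_4 = 483.59375.
R_4 − L_4 = 300.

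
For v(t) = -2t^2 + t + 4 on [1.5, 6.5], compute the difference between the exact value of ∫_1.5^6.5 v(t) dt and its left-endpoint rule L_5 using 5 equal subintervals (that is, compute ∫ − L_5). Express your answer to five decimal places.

Exact integral: ∫_1.5^6.5 v(t) dt ≈ -140.8333333.
L_5 = -105.
Error ≈ -140.8333333 − (-105) ≈ -35.83333.

-35.83333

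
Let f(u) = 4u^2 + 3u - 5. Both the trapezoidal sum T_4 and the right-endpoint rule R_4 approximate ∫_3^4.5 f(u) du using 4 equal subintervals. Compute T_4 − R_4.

T_4 = 95.015625.
R_4 = 104.296875.
T_4 − R_4 = -9.28125.

-9.28125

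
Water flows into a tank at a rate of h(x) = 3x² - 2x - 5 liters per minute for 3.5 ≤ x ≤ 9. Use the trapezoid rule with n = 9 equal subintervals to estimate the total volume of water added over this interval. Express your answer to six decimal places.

Δx = (9 − 3.5)/9 = 11/18.
h(3.5) = 24.75, h(37/9) = 1012/27, h(85/18) = 5665/108, h(16/3) = 209/3, h(107/18) = 9625/108, h(59/9) = 2992/27, h(43/6) = 134.75, h(70/9) = 4345/27, h(151/18) = 20449/108, h(9) = 220.
T_9 = (Δx/2)·[h(x_0) + 2h(x_1) + ... + 2h(x_{8}) + h(x_9)].
Sum ≈ 590.902006.

590.902006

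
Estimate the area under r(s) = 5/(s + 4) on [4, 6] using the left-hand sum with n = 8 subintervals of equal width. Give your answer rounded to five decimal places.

Δs = (6 − 4)/8 = 0.25.
Left endpoints: 4, 4.25, 4.5, 4.75, 5, 5.25, 5.5, 5.75.
r(4) = 0.625, r(4.25) = 20/33, r(4.5) = 10/17, r(4.75) = 4/7, r(5) = 5/9, r(5.25) = 20/37, r(5.5) = 10/19, r(5.75) = 20/39.
Sum = Δs · [r(4) + r(4.25) + r(4.5) + ...].
Sum ≈ 1.13149.

1.13149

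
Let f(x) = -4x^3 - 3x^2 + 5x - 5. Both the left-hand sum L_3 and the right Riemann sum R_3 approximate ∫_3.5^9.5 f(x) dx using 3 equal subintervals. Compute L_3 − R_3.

6924

L_3 = -5506.5.
R_3 = -12430.5.
L_3 − R_3 = 6924.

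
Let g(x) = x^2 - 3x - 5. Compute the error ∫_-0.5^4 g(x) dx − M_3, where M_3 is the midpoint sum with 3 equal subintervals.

0.84375

Exact integral: ∫_-0.5^4 g(x) dx = -24.75.
M_3 = -25.59375.
Error = -24.75 − (-25.59375) = 0.84375.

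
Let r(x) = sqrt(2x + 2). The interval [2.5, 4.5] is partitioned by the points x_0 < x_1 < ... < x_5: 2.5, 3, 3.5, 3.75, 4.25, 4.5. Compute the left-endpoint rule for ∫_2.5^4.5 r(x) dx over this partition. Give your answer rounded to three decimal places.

5.838

Subinterval widths: 0.5, 0.5, 0.25, 0.5, 0.25.
Left endpoints: 2.5, 3, 3.5, 3.75, 4.25.
r(2.5) ≈ 2.646, r(3) ≈ 2.828, r(3.5) ≈ 3.000, r(3.75) ≈ 3.082, r(4.25) ≈ 3.240.
Sum = Σ Δx_i · r(x_i).
Sum ≈ 5.838.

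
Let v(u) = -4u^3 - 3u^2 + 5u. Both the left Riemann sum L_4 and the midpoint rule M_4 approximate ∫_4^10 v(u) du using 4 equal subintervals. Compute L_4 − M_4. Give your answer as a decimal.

2680.875

L_4 = -7691.25.
M_4 = -10372.125.
L_4 − M_4 = 2680.875.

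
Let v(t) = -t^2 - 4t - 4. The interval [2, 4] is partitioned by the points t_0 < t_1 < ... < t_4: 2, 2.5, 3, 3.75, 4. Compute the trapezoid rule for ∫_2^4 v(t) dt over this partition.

Subinterval widths: 0.5, 0.5, 0.75, 0.25.
v(2) = -16, v(2.5) = -20.25, v(3) = -25, v(3.75) = -33.0625, v(4) = -36.
On each subinterval the trapezoid contributes (Δt_i/2)·[v(t_{i-1}) + v(t_i)].
Sum = -50.78125.

-50.78125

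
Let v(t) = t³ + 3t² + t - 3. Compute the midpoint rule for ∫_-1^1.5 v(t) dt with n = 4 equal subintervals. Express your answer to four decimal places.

Δt = (1.5 − (-1))/4 = 0.625.
Midpoints: -0.6875, -0.0625, 0.5625, 1.1875.
v(-0.6875) = -10627/4096, v(-0.0625) = -12497/4096, v(0.5625) = -5367/4096, v(1.1875) = 16763/4096.
Sum = Δt · [v(-0.6875) + v(-0.0625) + v(0.5625) + v(1.1875)].
Sum ≈ -1.7896.

-1.7896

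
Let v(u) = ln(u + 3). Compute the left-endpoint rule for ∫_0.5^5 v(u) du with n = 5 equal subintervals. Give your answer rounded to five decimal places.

7.36805

Δu = (5 − 0.5)/5 = 0.9.
Left endpoints: 0.5, 1.4, 2.3, 3.2, 4.1.
v(0.5) ≈ 1.25276, v(1.4) ≈ 1.48160, v(2.3) ≈ 1.66771, v(3.2) ≈ 1.82455, v(4.1) ≈ 1.96009.
Sum = Δu · [v(0.5) + v(1.4) + v(2.3) + v(3.2) + v(4.1)].
Sum ≈ 7.36805.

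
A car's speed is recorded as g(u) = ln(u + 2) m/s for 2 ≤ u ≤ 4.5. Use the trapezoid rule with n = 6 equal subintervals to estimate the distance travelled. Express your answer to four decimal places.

4.1201

Δu = (4.5 − 2)/6 = 5/12.
g(2) ≈ 1.3863, g(29/12) ≈ 1.4854, g(17/6) ≈ 1.5755, g(3.25) ≈ 1.6582, g(11/3) ≈ 1.7346, g(49/12) ≈ 1.8056, g(4.5) ≈ 1.8718.
T_6 = (Δu/2)·[g(u_0) + 2g(u_1) + ... + 2g(u_{5}) + g(u_6)].
Sum ≈ 4.1201.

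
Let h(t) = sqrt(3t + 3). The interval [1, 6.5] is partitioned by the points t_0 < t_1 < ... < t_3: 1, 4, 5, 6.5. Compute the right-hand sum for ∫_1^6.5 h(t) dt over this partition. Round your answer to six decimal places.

22.976715

Subinterval widths: 3, 1, 1.5.
Right endpoints: 4, 5, 6.5.
h(4) ≈ 3.872983, h(5) ≈ 4.242641, h(6.5) ≈ 4.743416.
Sum = Σ Δt_i · h(t_i).
Sum ≈ 22.976715.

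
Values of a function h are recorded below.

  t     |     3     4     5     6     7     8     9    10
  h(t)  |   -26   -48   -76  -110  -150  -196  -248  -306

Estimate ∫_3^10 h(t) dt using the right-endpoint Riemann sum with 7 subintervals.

Δt = 1.
Sum = 1·[(-48) + (-76) + (-110) + (-150) + (-196) + (-248) + (-306)] = -1134.

-1134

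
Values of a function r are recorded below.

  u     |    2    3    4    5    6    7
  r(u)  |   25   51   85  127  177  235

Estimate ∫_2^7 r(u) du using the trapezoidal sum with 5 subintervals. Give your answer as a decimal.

Δu = 1.
T_5 = (1/2)·[25 + 2·51 + 2·85 + 2·127 + 2·177 + 235] = 570.

570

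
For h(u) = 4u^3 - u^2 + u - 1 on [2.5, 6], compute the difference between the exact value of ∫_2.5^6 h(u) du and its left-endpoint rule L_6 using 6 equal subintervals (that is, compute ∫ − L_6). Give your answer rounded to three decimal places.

Exact integral: ∫_2.5^6 h(u) du ≈ 1201.52083.
L_6 ≈ 985.33102.
Error ≈ 1201.52083 − 985.33102 ≈ 216.190.

216.190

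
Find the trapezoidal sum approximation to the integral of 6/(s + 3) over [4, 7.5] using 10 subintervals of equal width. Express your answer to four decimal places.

Δs = (7.5 − 4)/10 = 0.35.
f(4) = 6/7, f(4.35) = 40/49, f(4.7) = 60/77, f(5.05) = 120/161, f(5.4) = 5/7, f(5.75) = 24/35, f(6.1) = 60/91, f(6.45) = 40/63, f(6.8) = 30/49, f(7.15) = 120/203, f(7.5) = 4/7.
T_10 = (Δs/2)·[f(s_0) + 2f(s_1) + ... + 2f(s_{9}) + f(s_10)].
Sum ≈ 2.4335.

2.4335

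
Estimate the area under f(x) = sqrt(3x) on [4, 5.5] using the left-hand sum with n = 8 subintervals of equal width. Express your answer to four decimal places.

Δx = (5.5 − 4)/8 = 0.1875.
Left endpoints: 4, 4.1875, 4.375, 4.5625, 4.75, 4.9375, 5.125, 5.3125.
f(4) ≈ 3.4641, f(4.1875) ≈ 3.5444, f(4.375) ≈ 3.6228, f(4.5625) ≈ 3.6997, f(4.75) ≈ 3.7749, f(4.9375) ≈ 3.8487, f(5.125) ≈ 3.9211, f(5.3125) ≈ 3.9922.
Sum = Δx · [f(4) + f(4.1875) + f(4.375) + ...].
Sum ≈ 5.6002.

5.6002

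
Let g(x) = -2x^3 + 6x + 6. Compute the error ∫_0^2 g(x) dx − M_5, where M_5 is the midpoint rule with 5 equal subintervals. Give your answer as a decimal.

Exact integral: ∫_0^2 g(x) dx = 16.
M_5 = 16.16.
Error = 16 − 16.16 = -0.16.

-0.16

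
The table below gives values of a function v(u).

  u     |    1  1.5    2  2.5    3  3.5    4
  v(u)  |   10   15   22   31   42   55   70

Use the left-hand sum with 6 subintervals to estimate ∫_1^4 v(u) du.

87.5

Δu = 0.5.
Sum = 0.5·[10 + 15 + 22 + 31 + 42 + 55] = 87.5.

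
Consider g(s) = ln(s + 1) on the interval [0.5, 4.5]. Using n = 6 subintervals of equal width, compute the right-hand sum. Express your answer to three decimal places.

Δs = (4.5 − 0.5)/6 = 2/3.
Right endpoints: 7/6, 11/6, 2.5, 19/6, 23/6, 4.5.
g(7/6) ≈ 0.773, g(11/6) ≈ 1.041, g(2.5) ≈ 1.253, g(19/6) ≈ 1.427, g(23/6) ≈ 1.576, g(4.5) ≈ 1.705.
Sum = Δs · [g(7/6) + g(11/6) + g(2.5) + ...].
Sum ≈ 5.183.

5.183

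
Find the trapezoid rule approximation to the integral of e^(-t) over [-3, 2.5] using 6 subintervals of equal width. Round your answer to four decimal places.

21.3849

Δt = (2.5 − (-3))/6 = 11/12.
f(-3) ≈ 20.0855, f(-25/12) ≈ 8.0312, f(-7/6) ≈ 3.2113, f(-0.25) ≈ 1.2840, f(2/3) ≈ 0.5134, f(19/12) ≈ 0.2053, f(2.5) ≈ 0.0821.
T_6 = (Δt/2)·[f(t_0) + 2f(t_1) + ... + 2f(t_{5}) + f(t_6)].
Sum ≈ 21.3849.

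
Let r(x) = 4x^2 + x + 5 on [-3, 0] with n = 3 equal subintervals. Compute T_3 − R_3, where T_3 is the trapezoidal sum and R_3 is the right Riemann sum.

16.5

T_3 = 48.5.
R_3 = 32.
T_3 − R_3 = 16.5.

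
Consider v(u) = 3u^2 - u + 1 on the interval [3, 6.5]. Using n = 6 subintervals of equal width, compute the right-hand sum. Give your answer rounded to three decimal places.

Δu = (6.5 − 3)/6 = 7/12.
Right endpoints: 43/12, 25/6, 4.75, 16/3, 71/12, 6.5.
v(43/12) = 35.9375, v(25/6) = 587/12, v(4.75) = 63.9375, v(16/3) = 81, v(71/12) = 4805/48, v(6.5) = 121.25.
Sum = Δu · [v(43/12) + v(25/6) + v(4.75) + ...].
Sum ≈ 263.168.

263.168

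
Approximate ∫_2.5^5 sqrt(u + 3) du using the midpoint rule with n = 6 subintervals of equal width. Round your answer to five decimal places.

Δu = (5 − 2.5)/6 = 5/12.
Midpoints: 65/24, 3.125, 85/24, 95/24, 4.375, 115/24.
f(65/24) ≈ 2.38921, f(3.125) ≈ 2.47487, f(85/24) ≈ 2.55767, f(95/24) ≈ 2.63787, f(4.375) ≈ 2.71570, f(115/24) ≈ 2.79136.
Sum = Δu · [f(65/24) + f(3.125) + f(85/24) + ...].
Sum ≈ 6.48611.

6.48611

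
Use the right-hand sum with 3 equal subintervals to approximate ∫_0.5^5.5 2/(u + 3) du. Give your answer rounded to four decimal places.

Δu = (5.5 − 0.5)/3 = 5/3.
Right endpoints: 13/6, 23/6, 5.5.
f(13/6) = 12/31, f(23/6) = 12/41, f(5.5) = 4/17.
Sum = Δu · [f(13/6) + f(23/6) + f(5.5)].
Sum ≈ 1.5251.

1.5251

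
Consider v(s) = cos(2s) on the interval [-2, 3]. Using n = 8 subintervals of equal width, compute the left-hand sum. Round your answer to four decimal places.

-0.9531

Δs = (3 − (-2))/8 = 0.625.
Left endpoints: -2, -1.375, -0.75, -0.125, 0.5, 1.125, 1.75, 2.375.
v(-2) ≈ -0.6536, v(-1.375) ≈ -0.9243, v(-0.75) ≈ 0.0707, v(-0.125) ≈ 0.9689, v(0.5) ≈ 0.5403, v(1.125) ≈ -0.6282, v(1.75) ≈ -0.9365, v(2.375) ≈ 0.0376.
Sum = Δs · [v(-2) + v(-1.375) + v(-0.75) + ...].
Sum ≈ -0.9531.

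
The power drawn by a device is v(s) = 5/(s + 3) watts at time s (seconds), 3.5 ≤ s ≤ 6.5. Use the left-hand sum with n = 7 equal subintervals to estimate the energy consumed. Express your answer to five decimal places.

1.95046

Δs = (6.5 − 3.5)/7 = 3/7.
Left endpoints: 3.5, 55/14, 61/14, 67/14, 73/14, 79/14, 85/14.
v(3.5) = 10/13, v(55/14) = 70/97, v(61/14) = 70/103, v(67/14) = 70/109, v(73/14) = 14/23, v(79/14) = 70/121, v(85/14) = 70/127.
Sum = Δs · [v(3.5) + v(55/14) + v(61/14) + ...].
Sum ≈ 1.95046.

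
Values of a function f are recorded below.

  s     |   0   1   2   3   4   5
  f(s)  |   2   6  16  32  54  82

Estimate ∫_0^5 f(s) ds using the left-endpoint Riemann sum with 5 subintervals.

110

Δs = 1.
Sum = 1·[2 + 6 + 16 + 32 + 54] = 110.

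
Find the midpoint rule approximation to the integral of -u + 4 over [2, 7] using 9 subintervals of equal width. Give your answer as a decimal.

Δu = (7 − 2)/9 = 5/9.
Midpoints: 41/18, 17/6, 61/18, 71/18, 4.5, 91/18, 101/18, 37/6, 121/18.
f(41/18) = 31/18, f(17/6) = 7/6, f(61/18) = 11/18, f(71/18) = 1/18, f(4.5) = -0.5, f(91/18) = -19/18, f(101/18) = -29/18, f(37/6) = -13/6, f(121/18) = -49/18.
Sum = Δu · [f(41/18) + f(17/6) + f(61/18) + ...].
Sum = -2.5.

-2.5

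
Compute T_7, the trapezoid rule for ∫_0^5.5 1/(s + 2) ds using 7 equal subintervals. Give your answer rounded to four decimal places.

1.3335

Δs = (5.5 − 0)/7 = 11/14.
f(0) = 0.5, f(11/14) = 14/39, f(11/7) = 0.28, f(33/14) = 14/61, f(22/7) = 7/36, f(55/14) = 14/83, f(33/7) = 7/47, f(5.5) = 2/15.
T_7 = (Δs/2)·[f(s_0) + 2f(s_1) + ... + 2f(s_{6}) + f(s_7)].
Sum ≈ 1.3335.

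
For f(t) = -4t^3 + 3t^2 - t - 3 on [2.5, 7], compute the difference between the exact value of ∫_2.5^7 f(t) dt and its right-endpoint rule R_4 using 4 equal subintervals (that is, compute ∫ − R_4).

718.2421875

Exact integral: ∫_2.5^7 f(t) dt = -2069.4375.
R_4 = -2787.6796875.
Error = -2069.4375 − (-2787.6796875) = 718.2421875.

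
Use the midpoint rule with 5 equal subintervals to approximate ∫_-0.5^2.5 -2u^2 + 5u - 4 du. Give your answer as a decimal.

Δu = (2.5 − (-0.5))/5 = 0.6.
Midpoints: -0.2, 0.4, 1, 1.6, 2.2.
f(-0.2) = -5.08, f(0.4) = -2.32, f(1) = -1, f(1.6) = -1.12, f(2.2) = -2.68.
Sum = Δu · [f(-0.2) + f(0.4) + f(1) + f(1.6) + f(2.2)].
Sum = -7.32.

-7.32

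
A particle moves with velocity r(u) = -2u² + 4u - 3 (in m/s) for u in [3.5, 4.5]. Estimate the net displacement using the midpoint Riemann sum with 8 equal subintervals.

-19.1640625

Δu = (4.5 − 3.5)/8 = 0.125.
Midpoints: 3.5625, 3.6875, 3.8125, 3.9375, 4.0625, 4.1875, 4.3125, 4.4375.
r(3.5625) = -14.1328125, r(3.6875) = -15.4453125, r(3.8125) = -16.8203125, r(3.9375) = -18.2578125, r(4.0625) = -19.7578125, r(4.1875) = -21.3203125, r(4.3125) = -22.9453125, r(4.4375) = -24.6328125.
Sum = Δu · [r(3.5625) + r(3.6875) + r(3.8125) + ...].
Sum = -19.1640625.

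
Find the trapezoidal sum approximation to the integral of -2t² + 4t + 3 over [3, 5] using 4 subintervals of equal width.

Δt = (5 − 3)/4 = 0.5.
f(3) = -3, f(3.5) = -7.5, f(4) = -13, f(4.5) = -19.5, f(5) = -27.
T_4 = (Δt/2)·[f(t_0) + 2f(t_1) + 2f(t_2) + 2f(t_3) + f(t_4)].
Sum = -27.5.

-27.5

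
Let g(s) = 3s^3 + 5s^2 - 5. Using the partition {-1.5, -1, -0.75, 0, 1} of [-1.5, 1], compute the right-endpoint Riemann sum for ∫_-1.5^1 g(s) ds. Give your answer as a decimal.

-3.11328125

Subinterval widths: 0.5, 0.25, 0.75, 1.
Right endpoints: -1, -0.75, 0, 1.
g(-1) = -3, g(-0.75) = -3.453125, g(0) = -5, g(1) = 3.
Sum = Σ Δs_i · g(s_i).
Sum = -3.11328125.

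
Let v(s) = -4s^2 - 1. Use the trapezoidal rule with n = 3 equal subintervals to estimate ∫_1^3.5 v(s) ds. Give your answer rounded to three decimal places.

Δs = (3.5 − 1)/3 = 5/6.
v(1) = -5, v(11/6) = -130/9, v(8/3) = -265/9, v(3.5) = -50.
T_3 = (Δs/2)·[v(s_0) + 2v(s_1) + 2v(s_2) + v(s_3)].
Sum ≈ -59.491.

-59.491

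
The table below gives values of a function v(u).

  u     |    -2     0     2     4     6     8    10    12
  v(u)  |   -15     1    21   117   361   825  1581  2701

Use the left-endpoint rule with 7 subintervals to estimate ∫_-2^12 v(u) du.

Δu = 2.
Sum = 2·[(-15) + 1 + 21 + 117 + 361 + 825 + 1581] = 5782.

5782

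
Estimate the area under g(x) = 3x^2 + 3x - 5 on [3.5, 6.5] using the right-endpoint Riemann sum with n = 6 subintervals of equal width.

Δx = (6.5 − 3.5)/6 = 0.5.
Right endpoints: 4, 4.5, 5, 5.5, 6, 6.5.
g(4) = 55, g(4.5) = 69.25, g(5) = 85, g(5.5) = 102.25, g(6) = 121, g(6.5) = 141.25.
Sum = Δx · [g(4) + g(4.5) + g(5) + ...].
Sum = 286.875.

286.875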